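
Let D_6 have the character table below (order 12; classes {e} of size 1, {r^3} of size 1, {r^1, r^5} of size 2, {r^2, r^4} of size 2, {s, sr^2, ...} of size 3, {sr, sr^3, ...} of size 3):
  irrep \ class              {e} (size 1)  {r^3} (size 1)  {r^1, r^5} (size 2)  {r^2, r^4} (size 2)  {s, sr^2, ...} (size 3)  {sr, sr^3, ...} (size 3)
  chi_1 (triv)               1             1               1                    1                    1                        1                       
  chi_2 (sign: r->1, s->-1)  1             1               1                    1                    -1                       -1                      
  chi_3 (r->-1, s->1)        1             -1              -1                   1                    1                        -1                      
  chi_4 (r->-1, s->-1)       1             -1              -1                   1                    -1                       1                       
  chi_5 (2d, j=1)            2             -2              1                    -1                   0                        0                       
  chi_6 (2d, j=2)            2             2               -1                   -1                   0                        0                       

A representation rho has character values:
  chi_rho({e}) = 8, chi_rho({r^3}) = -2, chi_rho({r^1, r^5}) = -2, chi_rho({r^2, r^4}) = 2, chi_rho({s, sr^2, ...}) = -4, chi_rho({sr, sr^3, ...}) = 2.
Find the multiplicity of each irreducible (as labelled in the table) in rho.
Multiplicities: chi_1: 0, chi_2: 1, chi_3: 0, chi_4: 3, chi_5: 1, chi_6: 1.

Reasoning: Use <chi_rho, chi> = (1/|G|) sum_C |C| * chi_rho(C) * conj(chi(C)) with |G| = 12 for each irreducible chi in the table:
  <chi_rho, chi_1> = (1/12)[1*(8)*conj(1) + 1*(-2)*conj(1) + 2*(-2)*conj(1) + 2*(2)*conj(1) + 3*(-4)*conj(1) + 3*(2)*conj(1)]
      = (1/12)[(8) + (-2) + (-4) + (4) + (-12) + (6)] = 0/12 = 0
  <chi_rho, chi_2> = (1/12)[1*(8)*conj(1) + 1*(-2)*conj(1) + 2*(-2)*conj(1) + 2*(2)*conj(1) + 3*(-4)*conj(-1) + 3*(2)*conj(-1)]
      = (1/12)[(8) + (-2) + (-4) + (4) + (12) + (-6)] = 12/12 = 1
  <chi_rho, chi_3> = (1/12)[1*(8)*conj(1) + 1*(-2)*conj(-1) + 2*(-2)*conj(-1) + 2*(2)*conj(1) + 3*(-4)*conj(1) + 3*(2)*conj(-1)]
      = (1/12)[(8) + (2) + (4) + (4) + (-12) + (-6)] = 0/12 = 0
  <chi_rho, chi_4> = (1/12)[1*(8)*conj(1) + 1*(-2)*conj(-1) + 2*(-2)*conj(-1) + 2*(2)*conj(1) + 3*(-4)*conj(-1) + 3*(2)*conj(1)]
      = (1/12)[(8) + (2) + (4) + (4) + (12) + (6)] = 36/12 = 3
  <chi_rho, chi_5> = (1/12)[1*(8)*conj(2) + 1*(-2)*conj(-2) + 2*(-2)*conj(1) + 2*(2)*conj(-1) + 3*(-4)*conj(0) + 3*(2)*conj(0)]
      = (1/12)[(16) + (4) + (-4) + (-4) + (0) + (0)] = 12/12 = 1
  <chi_rho, chi_6> = (1/12)[1*(8)*conj(2) + 1*(-2)*conj(2) + 2*(-2)*conj(-1) + 2*(2)*conj(-1) + 3*(-4)*conj(0) + 3*(2)*conj(0)]
      = (1/12)[(16) + (-4) + (4) + (-4) + (0) + (0)] = 12/12 = 1
Dimension check: dim(rho) = sum (mult * dim) = 0*1 + 1*1 + 0*1 + 3*1 + 1*2 + 1*2 = 8 = chi_rho(e) = 8.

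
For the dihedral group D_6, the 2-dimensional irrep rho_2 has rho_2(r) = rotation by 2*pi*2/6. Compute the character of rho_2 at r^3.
chi_{rho_2}(r^3) = 2*cos(2*pi*2*3/6) = 2

Details: rho_2(r^3) is rotation by angle 2*pi*2*3/6, whose trace is 2*cos(2*pi*2*3/6) = 2.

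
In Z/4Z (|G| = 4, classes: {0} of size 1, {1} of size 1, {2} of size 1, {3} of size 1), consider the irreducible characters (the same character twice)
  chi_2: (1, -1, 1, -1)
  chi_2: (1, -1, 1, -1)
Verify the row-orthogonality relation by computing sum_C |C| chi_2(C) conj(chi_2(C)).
Sum = 4 = |G| = 4; so <chi_2, chi_2> = 1 (norm-1 confirms irreducibility).

Derivation: Compute term by term over conjugacy classes (|C| * chi_2(C) * conj(chi_2(C))):
  1*(1)*conj(1) + 1*(-1)*conj(-1) + 1*(1)*conj(1) + 1*(-1)*conj(-1)
  = (1) + (1) + (1) + (1)
  = 4.
(Exp terms are combined using exp(i*s)*conj(exp(i*t)) = exp(i*(s-t)), and sums of them are collapsed using the identity that for every m > 1 the m distinct m-th roots of unity sum to 0, e.g. 1 + exp(2*I*pi/3) + exp(-2*I*pi/3) = 0.)
Dividing by |G| = 4 gives 4/4 = 1, matching the row-orthogonality relation <chi_2, chi_2> = [chi_2 = chi_2].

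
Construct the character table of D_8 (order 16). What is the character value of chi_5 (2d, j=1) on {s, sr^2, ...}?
Conjugacy classes: {e} of size 1, {r^4} of size 1, {r^1, r^7} of size 2, {r^2, r^6} of size 2, {r^3, r^5} of size 2, {s, sr^2, ...} of size 4, {sr, sr^3, ...} of size 4.
Character table:
  irrep \ class              {e} (size 1)  {r^4} (size 1)  {r^1, r^7} (size 2)  {r^2, r^6} (size 2)  {r^3, r^5} (size 2)  {s, sr^2, ...} (size 4)  {sr, sr^3, ...} (size 4)
  chi_1 (triv)               1             1               1                    1                    1                    1                        1                       
  chi_2 (sign: r->1, s->-1)  1             1               1                    1                    1                    -1                       -1                      
  chi_3 (r->-1, s->1)        1             1               -1                   1                    -1                   1                        -1                      
  chi_4 (r->-1, s->-1)       1             1               -1                   1                    -1                   -1                       1                       
  chi_5 (2d, j=1)            2             -2              sqrt(2)              0                    -sqrt(2)             0                        0                       
  chi_6 (2d, j=2)            2             2               0                    -2                   0                    0                        0                       
  chi_7 (2d, j=3)            2             -2              -sqrt(2)             0                    sqrt(2)              0                        0                       

Spot check: chi_5 (2d, j=1) on {s, sr^2, ...} = 0.

Solution. D_8 has order 2*8 = 16 with 7 conjugacy classes, hence 7 irreducibles. Sum of squared dims 1 + 1 + 1 + 1 + 4 + 4 + 4 = 16 = |G|. Linear characters come from the abelianisation; the 2-dimensional irreps have character r^k -> 2*cos(2*pi*j*k/8), reflections -> 0.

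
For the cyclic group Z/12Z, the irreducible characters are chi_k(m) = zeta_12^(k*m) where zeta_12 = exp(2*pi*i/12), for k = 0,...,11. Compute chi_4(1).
chi_4(1) = zeta_12^4 = exp(2*I*pi/3)

Derivation: chi_4(1) = zeta_12^(4*1) = zeta_12^4. Since zeta_12^12 = 1, this equals zeta_12^4 = exp(2*pi*i*4/12) = exp(2*I*pi/3).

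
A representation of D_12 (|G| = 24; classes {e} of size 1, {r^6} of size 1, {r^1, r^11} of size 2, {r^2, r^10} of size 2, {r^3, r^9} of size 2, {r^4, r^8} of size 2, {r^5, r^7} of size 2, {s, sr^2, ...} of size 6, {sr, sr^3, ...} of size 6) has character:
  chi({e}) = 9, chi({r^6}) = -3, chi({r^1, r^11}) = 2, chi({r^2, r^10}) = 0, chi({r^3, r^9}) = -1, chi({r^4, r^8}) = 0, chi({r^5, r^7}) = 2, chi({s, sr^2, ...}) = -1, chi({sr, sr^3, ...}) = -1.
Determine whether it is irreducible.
Not irreducible (reducible): <chi, chi> = 5 > 1.

Derivation: <chi, chi> = (1/|G|) sum_C |C| * |chi(C)|^2 = (1/24)[1*|9|^2 + 1*|-3|^2 + 2*|2|^2 + 2*|0|^2 + 2*|-1|^2 + 2*|0|^2 + 2*|2|^2 + 6*|-1|^2 + 6*|-1|^2]
  = (1/24)[(81) + (9) + (8) + (0) + (2) + (0) + (8) + (6) + (6)] = 120/24 = 5.
A character is irreducible iff <chi, chi> = 1, so this representation is reducible.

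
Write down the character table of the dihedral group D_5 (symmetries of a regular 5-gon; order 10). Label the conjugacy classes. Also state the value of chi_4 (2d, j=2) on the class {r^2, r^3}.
Conjugacy classes: {e} of size 1, {r^1, r^4} of size 2, {r^2, r^3} of size 2, {s, sr, ..., sr^4} of size 5.
Character table:
  irrep \ class              {e} (size 1)  {r^1, r^4} (size 2)  {r^2, r^3} (size 2)  {s, sr, ..., sr^4} (size 5)
  chi_1 (triv)               1             1                    1                    1                          
  chi_2 (sign: r->1, s->-1)  1             1                    1                    -1                         
  chi_3 (2d, j=1)            2             -1/2 + sqrt(5)/2     -sqrt(5)/2 - 1/2     0                          
  chi_4 (2d, j=2)            2             -sqrt(5)/2 - 1/2     -1/2 + sqrt(5)/2     0                          

Spot check: chi_4 (2d, j=2) on {r^2, r^3} = -1/2 + sqrt(5)/2.

Explanation: D_5 has order 2*5 = 10 with 4 conjugacy classes, hence 4 irreducibles. Sum of squared dims 1 + 1 + 4 + 4 = 10 = |G|. Linear characters come from the abelianisation; the 2-dimensional irreps have character r^k -> 2*cos(2*pi*j*k/5), reflections -> 0.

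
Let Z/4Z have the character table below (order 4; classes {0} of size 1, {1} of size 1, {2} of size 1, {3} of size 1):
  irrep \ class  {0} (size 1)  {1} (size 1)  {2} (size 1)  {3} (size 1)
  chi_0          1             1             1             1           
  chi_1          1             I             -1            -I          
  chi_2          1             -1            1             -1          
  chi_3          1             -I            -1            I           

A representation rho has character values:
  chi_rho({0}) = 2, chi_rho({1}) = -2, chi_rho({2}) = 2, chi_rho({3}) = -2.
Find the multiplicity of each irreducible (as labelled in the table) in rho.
Multiplicities: chi_0: 0, chi_1: 0, chi_2: 2, chi_3: 0.

Details: Use <chi_rho, chi> = (1/|G|) sum_C |C| * chi_rho(C) * conj(chi(C)) with |G| = 4 for each irreducible chi in the table:
  <chi_rho, chi_0> = (1/4)[1*(2)*conj(1) + 1*(-2)*conj(1) + 1*(2)*conj(1) + 1*(-2)*conj(1)]
      = (1/4)[(2) + (-2) + (2) + (-2)] = 0/4 = 0
  <chi_rho, chi_1> = (1/4)[1*(2)*conj(1) + 1*(-2)*conj(I) + 1*(2)*conj(-1) + 1*(-2)*conj(-I)]
      = (1/4)[(2) + (2*I) + (-2) + (-2*I)] = 0/4 = 0
  <chi_rho, chi_2> = (1/4)[1*(2)*conj(1) + 1*(-2)*conj(-1) + 1*(2)*conj(1) + 1*(-2)*conj(-1)]
      = (1/4)[(2) + (2) + (2) + (2)] = 8/4 = 2
  <chi_rho, chi_3> = (1/4)[1*(2)*conj(1) + 1*(-2)*conj(-I) + 1*(2)*conj(-1) + 1*(-2)*conj(I)]
      = (1/4)[(2) + (-2*I) + (-2) + (2*I)] = 0/4 = 0
(Exp terms are combined using exp(i*s)*conj(exp(i*t)) = exp(i*(s-t)), and sums of them are collapsed using the identity that for every m > 1 the m distinct m-th roots of unity sum to 0, e.g. 1 + exp(2*I*pi/3) + exp(-2*I*pi/3) = 0.)
Dimension check: dim(rho) = sum (mult * dim) = 0*1 + 0*1 + 2*1 + 0*1 = 2 = chi_rho(e) = 2.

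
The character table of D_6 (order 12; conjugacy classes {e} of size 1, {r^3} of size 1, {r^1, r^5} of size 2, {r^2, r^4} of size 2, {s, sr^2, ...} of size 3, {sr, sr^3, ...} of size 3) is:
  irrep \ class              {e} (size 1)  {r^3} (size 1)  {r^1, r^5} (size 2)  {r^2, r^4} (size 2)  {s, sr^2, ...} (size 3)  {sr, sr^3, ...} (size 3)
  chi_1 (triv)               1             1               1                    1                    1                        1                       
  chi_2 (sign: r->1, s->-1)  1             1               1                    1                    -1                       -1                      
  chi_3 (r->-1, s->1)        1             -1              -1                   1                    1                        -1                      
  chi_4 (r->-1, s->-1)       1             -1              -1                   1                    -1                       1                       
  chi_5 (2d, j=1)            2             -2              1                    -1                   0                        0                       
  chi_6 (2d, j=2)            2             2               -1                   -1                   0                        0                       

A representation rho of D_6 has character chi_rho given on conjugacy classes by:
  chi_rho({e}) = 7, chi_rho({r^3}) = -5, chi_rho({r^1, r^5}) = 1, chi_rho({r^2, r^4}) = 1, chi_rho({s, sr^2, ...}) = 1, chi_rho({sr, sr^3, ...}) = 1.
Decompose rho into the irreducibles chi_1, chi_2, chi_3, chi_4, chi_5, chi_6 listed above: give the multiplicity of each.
Multiplicities: chi_1: 1, chi_2: 0, chi_3: 1, chi_4: 1, chi_5: 2, chi_6: 0.

Working: Use <chi_rho, chi> = (1/|G|) sum_C |C| * chi_rho(C) * conj(chi(C)) with |G| = 12 for each irreducible chi in the table:
  <chi_rho, chi_1> = (1/12)[1*(7)*conj(1) + 1*(-5)*conj(1) + 2*(1)*conj(1) + 2*(1)*conj(1) + 3*(1)*conj(1) + 3*(1)*conj(1)]
      = (1/12)[(7) + (-5) + (2) + (2) + (3) + (3)] = 12/12 = 1
  <chi_rho, chi_2> = (1/12)[1*(7)*conj(1) + 1*(-5)*conj(1) + 2*(1)*conj(1) + 2*(1)*conj(1) + 3*(1)*conj(-1) + 3*(1)*conj(-1)]
      = (1/12)[(7) + (-5) + (2) + (2) + (-3) + (-3)] = 0/12 = 0
  <chi_rho, chi_3> = (1/12)[1*(7)*conj(1) + 1*(-5)*conj(-1) + 2*(1)*conj(-1) + 2*(1)*conj(1) + 3*(1)*conj(1) + 3*(1)*conj(-1)]
      = (1/12)[(7) + (5) + (-2) + (2) + (3) + (-3)] = 12/12 = 1
  <chi_rho, chi_4> = (1/12)[1*(7)*conj(1) + 1*(-5)*conj(-1) + 2*(1)*conj(-1) + 2*(1)*conj(1) + 3*(1)*conj(-1) + 3*(1)*conj(1)]
      = (1/12)[(7) + (5) + (-2) + (2) + (-3) + (3)] = 12/12 = 1
  <chi_rho, chi_5> = (1/12)[1*(7)*conj(2) + 1*(-5)*conj(-2) + 2*(1)*conj(1) + 2*(1)*conj(-1) + 3*(1)*conj(0) + 3*(1)*conj(0)]
      = (1/12)[(14) + (10) + (2) + (-2) + (0) + (0)] = 24/12 = 2
  <chi_rho, chi_6> = (1/12)[1*(7)*conj(2) + 1*(-5)*conj(2) + 2*(1)*conj(-1) + 2*(1)*conj(-1) + 3*(1)*conj(0) + 3*(1)*conj(0)]
      = (1/12)[(14) + (-10) + (-2) + (-2) + (0) + (0)] = 0/12 = 0
Dimension check: dim(rho) = sum (mult * dim) = 1*1 + 0*1 + 1*1 + 1*1 + 2*2 + 0*2 = 7 = chi_rho(e) = 7.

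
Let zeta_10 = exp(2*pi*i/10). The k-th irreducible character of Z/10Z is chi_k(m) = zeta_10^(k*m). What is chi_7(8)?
chi_7(8) = zeta_10^56 = exp(-4*I*pi/5)

Working: chi_7(8) = zeta_10^(7*8) = zeta_10^56. Since zeta_10^10 = 1, this equals zeta_10^6 = exp(2*pi*i*6/10) = exp(-4*I*pi/5).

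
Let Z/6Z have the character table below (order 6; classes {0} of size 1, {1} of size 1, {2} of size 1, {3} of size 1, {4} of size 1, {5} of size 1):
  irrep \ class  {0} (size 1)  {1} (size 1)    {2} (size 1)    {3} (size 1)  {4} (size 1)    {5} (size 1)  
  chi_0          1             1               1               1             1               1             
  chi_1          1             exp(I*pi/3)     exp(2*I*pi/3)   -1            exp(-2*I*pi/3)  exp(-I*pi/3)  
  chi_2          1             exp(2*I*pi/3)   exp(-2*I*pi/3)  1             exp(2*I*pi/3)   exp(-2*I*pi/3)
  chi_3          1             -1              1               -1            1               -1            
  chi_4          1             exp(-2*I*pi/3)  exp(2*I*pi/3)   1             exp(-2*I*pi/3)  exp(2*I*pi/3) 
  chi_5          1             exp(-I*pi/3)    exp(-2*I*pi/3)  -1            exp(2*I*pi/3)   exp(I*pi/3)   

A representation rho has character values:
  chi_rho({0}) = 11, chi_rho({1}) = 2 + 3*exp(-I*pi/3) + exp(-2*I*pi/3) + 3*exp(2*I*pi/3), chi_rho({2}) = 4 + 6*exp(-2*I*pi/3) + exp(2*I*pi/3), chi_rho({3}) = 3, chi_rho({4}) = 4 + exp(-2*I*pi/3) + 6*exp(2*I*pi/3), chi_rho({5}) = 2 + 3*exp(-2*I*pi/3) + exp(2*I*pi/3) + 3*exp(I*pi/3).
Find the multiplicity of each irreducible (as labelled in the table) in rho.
Multiplicities: chi_0: 3, chi_1: 0, chi_2: 3, chi_3: 1, chi_4: 1, chi_5: 3.

Use <chi_rho, chi> = (1/|G|) sum_C |C| * chi_rho(C) * conj(chi(C)) with |G| = 6 for each irreducible chi in the table:
  <chi_rho, chi_0> = (1/6)[1*(11)*conj(1) + 1*(2 + 3*exp(-I*pi/3) + exp(-2*I*pi/3) + 3*exp(2*I*pi/3))*conj(1) + 1*(4 + 6*exp(-2*I*pi/3) + exp(2*I*pi/3))*conj(1) + 1*(3)*conj(1) + 1*(4 + exp(-2*I*pi/3) + 6*exp(2*I*pi/3))*conj(1) + 1*(2 + 3*exp(-2*I*pi/3) + exp(2*I*pi/3) + 3*exp(I*pi/3))*conj(1)]
      = (1/6)[(11) + (2 + 3*exp(-I*pi/3) + exp(-2*I*pi/3) + 3*exp(2*I*pi/3)) + (4 + 6*exp(-2*I*pi/3) + exp(2*I*pi/3)) + (3) + (4 + exp(-2*I*pi/3) + 6*exp(2*I*pi/3)) + (2 + 3*exp(-2*I*pi/3) + exp(2*I*pi/3) + 3*exp(I*pi/3))] = 18/6 = 3
  <chi_rho, chi_1> = (1/6)[1*(11)*conj(1) + 1*(2 + 3*exp(-I*pi/3) + exp(-2*I*pi/3) + 3*exp(2*I*pi/3))*conj(exp(I*pi/3)) + 1*(4 + 6*exp(-2*I*pi/3) + exp(2*I*pi/3))*conj(exp(2*I*pi/3)) + 1*(3)*conj(-1) + 1*(4 + exp(-2*I*pi/3) + 6*exp(2*I*pi/3))*conj(exp(-2*I*pi/3)) + 1*(2 + 3*exp(-2*I*pi/3) + exp(2*I*pi/3) + 3*exp(I*pi/3))*conj(exp(-I*pi/3))]
      = (1/6)[(11) + (-1 + 3*exp(-2*I*pi/3) + 2*exp(-I*pi/3) + 3*exp(I*pi/3)) + (1 + 4*exp(-2*I*pi/3) + 6*exp(2*I*pi/3)) + (-3) + (1 + 6*exp(-2*I*pi/3) + 4*exp(2*I*pi/3)) + (-1 + 3*exp(-I*pi/3) + 2*exp(I*pi/3) + 3*exp(2*I*pi/3))] = 0/6 = 0
  <chi_rho, chi_2> = (1/6)[1*(11)*conj(1) + 1*(2 + 3*exp(-I*pi/3) + exp(-2*I*pi/3) + 3*exp(2*I*pi/3))*conj(exp(2*I*pi/3)) + 1*(4 + 6*exp(-2*I*pi/3) + exp(2*I*pi/3))*conj(exp(-2*I*pi/3)) + 1*(3)*conj(1) + 1*(4 + exp(-2*I*pi/3) + 6*exp(2*I*pi/3))*conj(exp(2*I*pi/3)) + 1*(2 + 3*exp(-2*I*pi/3) + exp(2*I*pi/3) + 3*exp(I*pi/3))*conj(exp(-2*I*pi/3))]
      = (1/6)[(11) + (2*exp(-2*I*pi/3) + exp(2*I*pi/3)) + (6 + exp(-2*I*pi/3) + 4*exp(2*I*pi/3)) + (3) + (6 + 4*exp(-2*I*pi/3) + exp(2*I*pi/3)) + (exp(-2*I*pi/3) + 2*exp(2*I*pi/3))] = 18/6 = 3
  <chi_rho, chi_3> = (1/6)[1*(11)*conj(1) + 1*(2 + 3*exp(-I*pi/3) + exp(-2*I*pi/3) + 3*exp(2*I*pi/3))*conj(-1) + 1*(4 + 6*exp(-2*I*pi/3) + exp(2*I*pi/3))*conj(1) + 1*(3)*conj(-1) + 1*(4 + exp(-2*I*pi/3) + 6*exp(2*I*pi/3))*conj(1) + 1*(2 + 3*exp(-2*I*pi/3) + exp(2*I*pi/3) + 3*exp(I*pi/3))*conj(-1)]
      = (1/6)[(11) + (-2 - 3*exp(2*I*pi/3) - exp(-2*I*pi/3) - 3*exp(-I*pi/3)) + (4 + 6*exp(-2*I*pi/3) + exp(2*I*pi/3)) + (-3) + (4 + exp(-2*I*pi/3) + 6*exp(2*I*pi/3)) + (-2 - 3*exp(I*pi/3) - exp(2*I*pi/3) - 3*exp(-2*I*pi/3))] = 6/6 = 1
  <chi_rho, chi_4> = (1/6)[1*(11)*conj(1) + 1*(2 + 3*exp(-I*pi/3) + exp(-2*I*pi/3) + 3*exp(2*I*pi/3))*conj(exp(-2*I*pi/3)) + 1*(4 + 6*exp(-2*I*pi/3) + exp(2*I*pi/3))*conj(exp(2*I*pi/3)) + 1*(3)*conj(1) + 1*(4 + exp(-2*I*pi/3) + 6*exp(2*I*pi/3))*conj(exp(-2*I*pi/3)) + 1*(2 + 3*exp(-2*I*pi/3) + exp(2*I*pi/3) + 3*exp(I*pi/3))*conj(exp(2*I*pi/3))]
      = (1/6)[(11) + (1 + 3*exp(-2*I*pi/3) + 2*exp(2*I*pi/3) + 3*exp(I*pi/3)) + (1 + 4*exp(-2*I*pi/3) + 6*exp(2*I*pi/3)) + (3) + (1 + 6*exp(-2*I*pi/3) + 4*exp(2*I*pi/3)) + (1 + 3*exp(-I*pi/3) + 2*exp(-2*I*pi/3) + 3*exp(2*I*pi/3))] = 6/6 = 1
  <chi_rho, chi_5> = (1/6)[1*(11)*conj(1) + 1*(2 + 3*exp(-I*pi/3) + exp(-2*I*pi/3) + 3*exp(2*I*pi/3))*conj(exp(-I*pi/3)) + 1*(4 + 6*exp(-2*I*pi/3) + exp(2*I*pi/3))*conj(exp(-2*I*pi/3)) + 1*(3)*conj(-1) + 1*(4 + exp(-2*I*pi/3) + 6*exp(2*I*pi/3))*conj(exp(2*I*pi/3)) + 1*(2 + 3*exp(-2*I*pi/3) + exp(2*I*pi/3) + 3*exp(I*pi/3))*conj(exp(I*pi/3))]
      = (1/6)[(11) + (exp(-I*pi/3) + 2*exp(I*pi/3)) + (6 + exp(-2*I*pi/3) + 4*exp(2*I*pi/3)) + (-3) + (6 + 4*exp(-2*I*pi/3) + exp(2*I*pi/3)) + (2*exp(-I*pi/3) + exp(I*pi/3))] = 18/6 = 3
(Exp terms are combined using exp(i*s)*conj(exp(i*t)) = exp(i*(s-t)), and sums of them are collapsed using the identity that for every m > 1 the m distinct m-th roots of unity sum to 0, e.g. 1 + exp(2*I*pi/3) + exp(-2*I*pi/3) = 0.)
Dimension check: dim(rho) = sum (mult * dim) = 3*1 + 0*1 + 3*1 + 1*1 + 1*1 + 3*1 = 11 = chi_rho(e) = 11.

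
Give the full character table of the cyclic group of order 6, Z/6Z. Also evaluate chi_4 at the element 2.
Character table of Z/6Z (irreps indexed chi_0,...,chi_5 with chi_k(m) = zeta_6^(k*m), zeta_6 = exp(2*pi*i/6)):
  irrep \ class  {0} (size 1)  {1} (size 1)    {2} (size 1)    {3} (size 1)  {4} (size 1)    {5} (size 1)  
  chi_0          1             1               1               1             1               1             
  chi_1          1             exp(I*pi/3)     exp(2*I*pi/3)   -1            exp(-2*I*pi/3)  exp(-I*pi/3)  
  chi_2          1             exp(2*I*pi/3)   exp(-2*I*pi/3)  1             exp(2*I*pi/3)   exp(-2*I*pi/3)
  chi_3          1             -1              1               -1            1               -1            
  chi_4          1             exp(-2*I*pi/3)  exp(2*I*pi/3)   1             exp(-2*I*pi/3)  exp(2*I*pi/3) 
  chi_5          1             exp(-I*pi/3)    exp(-2*I*pi/3)  -1            exp(2*I*pi/3)   exp(I*pi/3)   

Spot check: chi_4(2) = zeta_6^(4*2) = zeta_6^8 = exp(2*I*pi/3).

Z/6Z is abelian, so all 6 irreducible complex representations are 1-dimensional. They are given by chi_k(m) = zeta_6^(k*m) for k = 0,...,5. Row orthogonality: sum_m chi_k(m) conj(chi_l(m)) = 6 * [k = l].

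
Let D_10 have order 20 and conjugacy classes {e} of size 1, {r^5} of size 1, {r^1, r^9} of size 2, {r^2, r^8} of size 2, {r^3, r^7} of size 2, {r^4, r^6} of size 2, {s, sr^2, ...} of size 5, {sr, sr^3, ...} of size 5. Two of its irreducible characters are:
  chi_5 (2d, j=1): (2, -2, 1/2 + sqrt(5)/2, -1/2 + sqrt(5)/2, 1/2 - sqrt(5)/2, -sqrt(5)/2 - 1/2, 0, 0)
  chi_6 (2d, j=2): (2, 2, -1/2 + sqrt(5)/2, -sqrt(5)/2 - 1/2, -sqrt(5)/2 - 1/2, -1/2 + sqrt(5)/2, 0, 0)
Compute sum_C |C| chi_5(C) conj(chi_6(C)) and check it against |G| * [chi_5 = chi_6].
Sum = 0; so <chi_5, chi_6> = 0 (distinct irreducibles are orthogonal).

Proof sketch: Compute term by term over conjugacy classes (|C| * chi_5(C) * conj(chi_6(C))):
  1*(2)*conj(2) + 1*(-2)*conj(2) + 2*(1/2 + sqrt(5)/2)*conj(-1/2 + sqrt(5)/2) + 2*(-1/2 + sqrt(5)/2)*conj(-sqrt(5)/2 - 1/2) + 2*(1/2 - sqrt(5)/2)*conj(-sqrt(5)/2 - 1/2) + 2*(-sqrt(5)/2 - 1/2)*conj(-1/2 + sqrt(5)/2) + 5*(0)*conj(0) + 5*(0)*conj(0)
  = (4) + (-4) + (2) + (-2) + (2) + (-2) + (0) + (0)
  = 0.
Dividing by |G| = 20 gives 0/20 = 0, matching the row-orthogonality relation <chi_5, chi_6> = [chi_5 = chi_6].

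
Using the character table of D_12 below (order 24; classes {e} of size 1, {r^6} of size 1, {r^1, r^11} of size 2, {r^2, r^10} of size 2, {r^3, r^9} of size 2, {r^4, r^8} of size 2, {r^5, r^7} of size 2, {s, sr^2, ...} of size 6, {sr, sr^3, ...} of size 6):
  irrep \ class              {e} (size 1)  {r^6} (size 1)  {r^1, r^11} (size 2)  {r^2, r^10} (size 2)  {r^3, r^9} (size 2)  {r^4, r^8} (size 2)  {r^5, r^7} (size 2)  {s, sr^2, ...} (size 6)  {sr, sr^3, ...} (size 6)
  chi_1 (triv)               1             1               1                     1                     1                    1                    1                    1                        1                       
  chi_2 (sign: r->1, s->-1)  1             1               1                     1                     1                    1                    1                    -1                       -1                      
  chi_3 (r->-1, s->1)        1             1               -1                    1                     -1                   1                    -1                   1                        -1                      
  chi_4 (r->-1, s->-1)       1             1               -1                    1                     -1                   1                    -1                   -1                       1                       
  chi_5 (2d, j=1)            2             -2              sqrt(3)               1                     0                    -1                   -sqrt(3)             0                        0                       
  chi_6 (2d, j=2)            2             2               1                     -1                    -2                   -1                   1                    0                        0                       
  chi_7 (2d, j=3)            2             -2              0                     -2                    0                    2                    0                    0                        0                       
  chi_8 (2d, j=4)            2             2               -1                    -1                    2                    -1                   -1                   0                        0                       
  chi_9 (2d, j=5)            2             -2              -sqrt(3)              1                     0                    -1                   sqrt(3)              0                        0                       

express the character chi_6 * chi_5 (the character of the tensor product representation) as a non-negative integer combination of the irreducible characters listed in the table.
chi_6 tensor chi_5 = chi_5 + chi_7 (all other irreducibles have multiplicity 0).

Why: The character of a tensor product is the pointwise product (chi_6 * chi_5)(C) = chi_6(C) * chi_5(C):
  {e}: (2)*(2), {r^6}: (2)*(-2), {r^1, r^11}: (1)*(sqrt(3)), {r^2, r^10}: (-1)*(1), {r^3, r^9}: (-2)*(0), {r^4, r^8}: (-1)*(-1), {r^5, r^7}: (1)*(-sqrt(3)), {s, sr^2, ...}: (0)*(0), {sr, sr^3, ...}: (0)*(0)
so (chi_6 * chi_5) takes values
  {e} -> 4, {r^6} -> -4, {r^1, r^11} -> sqrt(3), {r^2, r^10} -> -1, {r^3, r^9} -> 0, {r^4, r^8} -> 1, {r^5, r^7} -> -sqrt(3), {s, sr^2, ...} -> 0, {sr, sr^3, ...} -> 0.
Now take the inner product of this character with each irreducible chi from the table, <chi_6*chi_5, chi> = (1/24) sum_C |C| (chi_6*chi_5)(C) conj(chi(C)):
  <chi_6*chi_5, chi_1> = (1/24)[1*(4)*conj(1) + 1*(-4)*conj(1) + 2*(sqrt(3))*conj(1) + 2*(-1)*conj(1) + 2*(0)*conj(1) + 2*(1)*conj(1) + 2*(-sqrt(3))*conj(1) + 6*(0)*conj(1) + 6*(0)*conj(1)]
      = (1/24)[(4) + (-4) + (2*sqrt(3)) + (-2) + (0) + (2) + (-2*sqrt(3)) + (0) + (0)] = 0/24 = 0
  <chi_6*chi_5, chi_2> = (1/24)[1*(4)*conj(1) + 1*(-4)*conj(1) + 2*(sqrt(3))*conj(1) + 2*(-1)*conj(1) + 2*(0)*conj(1) + 2*(1)*conj(1) + 2*(-sqrt(3))*conj(1) + 6*(0)*conj(-1) + 6*(0)*conj(-1)]
      = (1/24)[(4) + (-4) + (2*sqrt(3)) + (-2) + (0) + (2) + (-2*sqrt(3)) + (0) + (0)] = 0/24 = 0
  <chi_6*chi_5, chi_3> = (1/24)[1*(4)*conj(1) + 1*(-4)*conj(1) + 2*(sqrt(3))*conj(-1) + 2*(-1)*conj(1) + 2*(0)*conj(-1) + 2*(1)*conj(1) + 2*(-sqrt(3))*conj(-1) + 6*(0)*conj(1) + 6*(0)*conj(-1)]
      = (1/24)[(4) + (-4) + (-2*sqrt(3)) + (-2) + (0) + (2) + (2*sqrt(3)) + (0) + (0)] = 0/24 = 0
  <chi_6*chi_5, chi_4> = (1/24)[1*(4)*conj(1) + 1*(-4)*conj(1) + 2*(sqrt(3))*conj(-1) + 2*(-1)*conj(1) + 2*(0)*conj(-1) + 2*(1)*conj(1) + 2*(-sqrt(3))*conj(-1) + 6*(0)*conj(-1) + 6*(0)*conj(1)]
      = (1/24)[(4) + (-4) + (-2*sqrt(3)) + (-2) + (0) + (2) + (2*sqrt(3)) + (0) + (0)] = 0/24 = 0
  <chi_6*chi_5, chi_5> = (1/24)[1*(4)*conj(2) + 1*(-4)*conj(-2) + 2*(sqrt(3))*conj(sqrt(3)) + 2*(-1)*conj(1) + 2*(0)*conj(0) + 2*(1)*conj(-1) + 2*(-sqrt(3))*conj(-sqrt(3)) + 6*(0)*conj(0) + 6*(0)*conj(0)]
      = (1/24)[(8) + (8) + (6) + (-2) + (0) + (-2) + (6) + (0) + (0)] = 24/24 = 1
  <chi_6*chi_5, chi_6> = (1/24)[1*(4)*conj(2) + 1*(-4)*conj(2) + 2*(sqrt(3))*conj(1) + 2*(-1)*conj(-1) + 2*(0)*conj(-2) + 2*(1)*conj(-1) + 2*(-sqrt(3))*conj(1) + 6*(0)*conj(0) + 6*(0)*conj(0)]
      = (1/24)[(8) + (-8) + (2*sqrt(3)) + (2) + (0) + (-2) + (-2*sqrt(3)) + (0) + (0)] = 0/24 = 0
  <chi_6*chi_5, chi_7> = (1/24)[1*(4)*conj(2) + 1*(-4)*conj(-2) + 2*(sqrt(3))*conj(0) + 2*(-1)*conj(-2) + 2*(0)*conj(0) + 2*(1)*conj(2) + 2*(-sqrt(3))*conj(0) + 6*(0)*conj(0) + 6*(0)*conj(0)]
      = (1/24)[(8) + (8) + (0) + (4) + (0) + (4) + (0) + (0) + (0)] = 24/24 = 1
  <chi_6*chi_5, chi_8> = (1/24)[1*(4)*conj(2) + 1*(-4)*conj(2) + 2*(sqrt(3))*conj(-1) + 2*(-1)*conj(-1) + 2*(0)*conj(2) + 2*(1)*conj(-1) + 2*(-sqrt(3))*conj(-1) + 6*(0)*conj(0) + 6*(0)*conj(0)]
      = (1/24)[(8) + (-8) + (-2*sqrt(3)) + (2) + (0) + (-2) + (2*sqrt(3)) + (0) + (0)] = 0/24 = 0
  <chi_6*chi_5, chi_9> = (1/24)[1*(4)*conj(2) + 1*(-4)*conj(-2) + 2*(sqrt(3))*conj(-sqrt(3)) + 2*(-1)*conj(1) + 2*(0)*conj(0) + 2*(1)*conj(-1) + 2*(-sqrt(3))*conj(sqrt(3)) + 6*(0)*conj(0) + 6*(0)*conj(0)]
      = (1/24)[(8) + (8) + (-6) + (-2) + (0) + (-2) + (-6) + (0) + (0)] = 0/24 = 0
Hence the multiplicities are chi_5: 1, chi_7: 1. Dimension check: dim(chi_6)*dim(chi_5) = 2*2 = 4 and sum (mult * dim) = 1*2 + 1*2 = 4.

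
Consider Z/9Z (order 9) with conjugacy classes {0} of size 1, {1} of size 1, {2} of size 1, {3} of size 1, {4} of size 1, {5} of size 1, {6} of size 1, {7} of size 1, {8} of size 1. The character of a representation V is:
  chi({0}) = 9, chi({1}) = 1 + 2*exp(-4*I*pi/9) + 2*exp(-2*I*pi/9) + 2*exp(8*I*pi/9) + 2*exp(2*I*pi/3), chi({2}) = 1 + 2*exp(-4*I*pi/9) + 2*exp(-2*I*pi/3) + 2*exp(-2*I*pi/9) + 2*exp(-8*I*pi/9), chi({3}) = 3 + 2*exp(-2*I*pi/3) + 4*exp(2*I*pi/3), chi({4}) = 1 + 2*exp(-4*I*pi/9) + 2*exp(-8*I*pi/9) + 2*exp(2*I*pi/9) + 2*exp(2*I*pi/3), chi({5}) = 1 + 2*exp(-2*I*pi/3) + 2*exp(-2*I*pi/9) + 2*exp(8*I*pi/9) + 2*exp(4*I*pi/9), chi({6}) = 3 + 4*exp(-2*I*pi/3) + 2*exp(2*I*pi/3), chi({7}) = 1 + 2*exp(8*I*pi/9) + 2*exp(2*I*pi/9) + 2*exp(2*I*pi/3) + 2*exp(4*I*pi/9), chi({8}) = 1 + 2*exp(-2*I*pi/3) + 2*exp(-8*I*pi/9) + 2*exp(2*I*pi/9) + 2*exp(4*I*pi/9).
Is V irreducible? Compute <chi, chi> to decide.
Not irreducible (reducible): <chi, chi> = 17 > 1.

Proof sketch: <chi, chi> = (1/|G|) sum_C |C| * |chi(C)|^2 = (1/9)[1*|9|^2 + 1*|1 + 2*exp(-4*I*pi/9) + 2*exp(-2*I*pi/9) + 2*exp(8*I*pi/9) + 2*exp(2*I*pi/3)|^2 + 1*|1 + 2*exp(-4*I*pi/9) + 2*exp(-2*I*pi/3) + 2*exp(-2*I*pi/9) + 2*exp(-8*I*pi/9)|^2 + 1*|3 + 2*exp(-2*I*pi/3) + 4*exp(2*I*pi/3)|^2 + 1*|1 + 2*exp(-4*I*pi/9) + 2*exp(-8*I*pi/9) + 2*exp(2*I*pi/9) + 2*exp(2*I*pi/3)|^2 + 1*|1 + 2*exp(-2*I*pi/3) + 2*exp(-2*I*pi/9) + 2*exp(8*I*pi/9) + 2*exp(4*I*pi/9)|^2 + 1*|3 + 4*exp(-2*I*pi/3) + 2*exp(2*I*pi/3)|^2 + 1*|1 + 2*exp(8*I*pi/9) + 2*exp(2*I*pi/9) + 2*exp(2*I*pi/3) + 2*exp(4*I*pi/9)|^2 + 1*|1 + 2*exp(-2*I*pi/3) + 2*exp(-8*I*pi/9) + 2*exp(2*I*pi/9) + 2*exp(4*I*pi/9)|^2]
  = (1/9)[(81) + (17 + 10*exp(-2*I*pi/9) + 6*exp(-2*I*pi/3) + 14*exp(-8*I*pi/9) + 2*exp(-4*I*pi/9) + 2*exp(4*I*pi/9) + 14*exp(8*I*pi/9) + 6*exp(2*I*pi/3) + 10*exp(2*I*pi/9)) + (17 + 10*exp(-4*I*pi/9) + 14*exp(-2*I*pi/9) + 6*exp(-2*I*pi/3) + 2*exp(-8*I*pi/9) + 2*exp(8*I*pi/9) + 6*exp(2*I*pi/3) + 14*exp(2*I*pi/9) + 10*exp(4*I*pi/9)) + (3) + (17 + 14*exp(-4*I*pi/9) + 6*exp(-2*I*pi/3) + 10*exp(-8*I*pi/9) + 2*exp(-2*I*pi/9) + 2*exp(2*I*pi/9) + 10*exp(8*I*pi/9) + 6*exp(2*I*pi/3) + 14*exp(4*I*pi/9)) + (17 + 14*exp(-4*I*pi/9) + 6*exp(-2*I*pi/3) + 10*exp(-8*I*pi/9) + 2*exp(-2*I*pi/9) + 2*exp(2*I*pi/9) + 10*exp(8*I*pi/9) + 6*exp(2*I*pi/3) + 14*exp(4*I*pi/9)) + (3) + (17 + 10*exp(-4*I*pi/9) + 14*exp(-2*I*pi/9) + 6*exp(-2*I*pi/3) + 2*exp(-8*I*pi/9) + 2*exp(8*I*pi/9) + 6*exp(2*I*pi/3) + 14*exp(2*I*pi/9) + 10*exp(4*I*pi/9)) + (17 + 10*exp(-2*I*pi/9) + 6*exp(-2*I*pi/3) + 14*exp(-8*I*pi/9) + 2*exp(-4*I*pi/9) + 2*exp(4*I*pi/9) + 14*exp(8*I*pi/9) + 6*exp(2*I*pi/3) + 10*exp(2*I*pi/9))] = 153/9 = 17.
(Exp terms are combined using exp(i*s)*conj(exp(i*t)) = exp(i*(s-t)), and sums of them are collapsed using the identity that for every m > 1 the m distinct m-th roots of unity sum to 0, e.g. 1 + exp(2*I*pi/3) + exp(-2*I*pi/3) = 0.)
A character is irreducible iff <chi, chi> = 1, so this representation is reducible.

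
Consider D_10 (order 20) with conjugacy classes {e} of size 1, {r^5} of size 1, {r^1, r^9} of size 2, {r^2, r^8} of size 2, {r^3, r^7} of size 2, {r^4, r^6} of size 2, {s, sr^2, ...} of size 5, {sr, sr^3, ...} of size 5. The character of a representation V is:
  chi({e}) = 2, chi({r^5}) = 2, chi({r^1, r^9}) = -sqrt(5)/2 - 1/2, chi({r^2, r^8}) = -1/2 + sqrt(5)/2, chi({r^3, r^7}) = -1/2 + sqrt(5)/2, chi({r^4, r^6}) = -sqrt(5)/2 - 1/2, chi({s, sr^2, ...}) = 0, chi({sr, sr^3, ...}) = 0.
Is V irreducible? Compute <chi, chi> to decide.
Irreducible: <chi, chi> = 1.

Argument: <chi, chi> = (1/|G|) sum_C |C| * |chi(C)|^2 = (1/20)[1*|2|^2 + 1*|2|^2 + 2*|-sqrt(5)/2 - 1/2|^2 + 2*|-1/2 + sqrt(5)/2|^2 + 2*|-1/2 + sqrt(5)/2|^2 + 2*|-sqrt(5)/2 - 1/2|^2 + 5*|0|^2 + 5*|0|^2]
  = (1/20)[(4) + (4) + (sqrt(5) + 3) + (3 - sqrt(5)) + (3 - sqrt(5)) + (sqrt(5) + 3) + (0) + (0)] = 20/20 = 1.
A character is irreducible iff <chi, chi> = 1, so this representation is irreducible.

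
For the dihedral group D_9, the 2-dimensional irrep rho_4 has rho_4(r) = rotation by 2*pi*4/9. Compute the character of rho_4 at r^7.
chi_{rho_4}(r^7) = 2*cos(2*pi*4*7/9) = 2*cos(56*pi/9)

Details: rho_4(r^7) is rotation by angle 2*pi*4*7/9, whose trace is 2*cos(2*pi*4*7/9) = 2*cos(56*pi/9).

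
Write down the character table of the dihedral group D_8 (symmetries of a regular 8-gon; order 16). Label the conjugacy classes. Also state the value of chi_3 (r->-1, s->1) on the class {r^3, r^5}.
Conjugacy classes: {e} of size 1, {r^4} of size 1, {r^1, r^7} of size 2, {r^2, r^6} of size 2, {r^3, r^5} of size 2, {s, sr^2, ...} of size 4, {sr, sr^3, ...} of size 4.
Character table:
  irrep \ class              {e} (size 1)  {r^4} (size 1)  {r^1, r^7} (size 2)  {r^2, r^6} (size 2)  {r^3, r^5} (size 2)  {s, sr^2, ...} (size 4)  {sr, sr^3, ...} (size 4)
  chi_1 (triv)               1             1               1                    1                    1                    1                        1                       
  chi_2 (sign: r->1, s->-1)  1             1               1                    1                    1                    -1                       -1                      
  chi_3 (r->-1, s->1)        1             1               -1                   1                    -1                   1                        -1                      
  chi_4 (r->-1, s->-1)       1             1               -1                   1                    -1                   -1                       1                       
  chi_5 (2d, j=1)            2             -2              sqrt(2)              0                    -sqrt(2)             0                        0                       
  chi_6 (2d, j=2)            2             2               0                    -2                   0                    0                        0                       
  chi_7 (2d, j=3)            2             -2              -sqrt(2)             0                    sqrt(2)              0                        0                       

Spot check: chi_3 (r->-1, s->1) on {r^3, r^5} = -1.

Justification: D_8 has order 2*8 = 16 with 7 conjugacy classes, hence 7 irreducibles. Sum of squared dims 1 + 1 + 1 + 1 + 4 + 4 + 4 = 16 = |G|. Linear characters come from the abelianisation; the 2-dimensional irreps have character r^k -> 2*cos(2*pi*j*k/8), reflections -> 0.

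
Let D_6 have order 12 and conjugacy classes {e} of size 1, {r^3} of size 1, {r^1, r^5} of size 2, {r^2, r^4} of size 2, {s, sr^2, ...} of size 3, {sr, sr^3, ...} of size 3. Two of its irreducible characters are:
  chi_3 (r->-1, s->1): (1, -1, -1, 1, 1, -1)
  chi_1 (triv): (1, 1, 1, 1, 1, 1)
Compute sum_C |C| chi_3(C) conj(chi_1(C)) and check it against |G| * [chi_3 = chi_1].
Sum = 0; so <chi_3, chi_1> = 0 (distinct irreducibles are orthogonal).

Argument: Compute term by term over conjugacy classes (|C| * chi_3(C) * conj(chi_1(C))):
  1*(1)*conj(1) + 1*(-1)*conj(1) + 2*(-1)*conj(1) + 2*(1)*conj(1) + 3*(1)*conj(1) + 3*(-1)*conj(1)
  = (1) + (-1) + (-2) + (2) + (3) + (-3)
  = 0.
Dividing by |G| = 12 gives 0/12 = 0, matching the row-orthogonality relation <chi_3, chi_1> = [chi_3 = chi_1].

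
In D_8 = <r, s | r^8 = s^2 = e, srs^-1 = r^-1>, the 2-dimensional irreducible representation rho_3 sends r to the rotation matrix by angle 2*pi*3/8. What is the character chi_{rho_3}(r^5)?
chi_{rho_3}(r^5) = 2*cos(2*pi*3*5/8) = sqrt(2)

Details: rho_3(r^5) is rotation by angle 2*pi*3*5/8, whose trace is 2*cos(2*pi*3*5/8) = sqrt(2).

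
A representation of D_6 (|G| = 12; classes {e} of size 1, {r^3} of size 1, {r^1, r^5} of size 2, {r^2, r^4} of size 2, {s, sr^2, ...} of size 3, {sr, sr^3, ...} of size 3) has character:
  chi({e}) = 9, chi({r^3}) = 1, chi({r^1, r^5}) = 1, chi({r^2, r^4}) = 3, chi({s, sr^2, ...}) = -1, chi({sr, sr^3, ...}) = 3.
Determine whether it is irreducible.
Not irreducible (reducible): <chi, chi> = 11 > 1.

Details: <chi, chi> = (1/|G|) sum_C |C| * |chi(C)|^2 = (1/12)[1*|9|^2 + 1*|1|^2 + 2*|1|^2 + 2*|3|^2 + 3*|-1|^2 + 3*|3|^2]
  = (1/12)[(81) + (1) + (2) + (18) + (3) + (27)] = 132/12 = 11.
A character is irreducible iff <chi, chi> = 1, so this representation is reducible.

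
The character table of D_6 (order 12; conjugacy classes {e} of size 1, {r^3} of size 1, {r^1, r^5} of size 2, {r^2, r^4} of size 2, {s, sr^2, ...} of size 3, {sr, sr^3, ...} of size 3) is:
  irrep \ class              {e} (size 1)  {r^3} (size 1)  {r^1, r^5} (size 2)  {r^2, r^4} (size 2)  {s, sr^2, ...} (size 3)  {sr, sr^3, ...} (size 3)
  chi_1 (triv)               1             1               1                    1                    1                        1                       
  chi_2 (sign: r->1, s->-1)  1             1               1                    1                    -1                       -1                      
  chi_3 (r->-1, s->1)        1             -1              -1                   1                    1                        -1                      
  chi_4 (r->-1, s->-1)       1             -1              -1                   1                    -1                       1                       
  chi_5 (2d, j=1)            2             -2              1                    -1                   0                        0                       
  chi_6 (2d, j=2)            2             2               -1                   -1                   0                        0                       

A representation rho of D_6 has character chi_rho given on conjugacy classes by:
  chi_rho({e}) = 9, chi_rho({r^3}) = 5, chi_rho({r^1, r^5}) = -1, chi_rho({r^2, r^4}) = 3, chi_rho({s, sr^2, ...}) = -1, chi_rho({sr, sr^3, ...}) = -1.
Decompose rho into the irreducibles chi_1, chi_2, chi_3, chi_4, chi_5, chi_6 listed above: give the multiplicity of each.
Multiplicities: chi_1: 1, chi_2: 2, chi_3: 1, chi_4: 1, chi_5: 0, chi_6: 2.

Solution. Use <chi_rho, chi> = (1/|G|) sum_C |C| * chi_rho(C) * conj(chi(C)) with |G| = 12 for each irreducible chi in the table:
  <chi_rho, chi_1> = (1/12)[1*(9)*conj(1) + 1*(5)*conj(1) + 2*(-1)*conj(1) + 2*(3)*conj(1) + 3*(-1)*conj(1) + 3*(-1)*conj(1)]
      = (1/12)[(9) + (5) + (-2) + (6) + (-3) + (-3)] = 12/12 = 1
  <chi_rho, chi_2> = (1/12)[1*(9)*conj(1) + 1*(5)*conj(1) + 2*(-1)*conj(1) + 2*(3)*conj(1) + 3*(-1)*conj(-1) + 3*(-1)*conj(-1)]
      = (1/12)[(9) + (5) + (-2) + (6) + (3) + (3)] = 24/12 = 2
  <chi_rho, chi_3> = (1/12)[1*(9)*conj(1) + 1*(5)*conj(-1) + 2*(-1)*conj(-1) + 2*(3)*conj(1) + 3*(-1)*conj(1) + 3*(-1)*conj(-1)]
      = (1/12)[(9) + (-5) + (2) + (6) + (-3) + (3)] = 12/12 = 1
  <chi_rho, chi_4> = (1/12)[1*(9)*conj(1) + 1*(5)*conj(-1) + 2*(-1)*conj(-1) + 2*(3)*conj(1) + 3*(-1)*conj(-1) + 3*(-1)*conj(1)]
      = (1/12)[(9) + (-5) + (2) + (6) + (3) + (-3)] = 12/12 = 1
  <chi_rho, chi_5> = (1/12)[1*(9)*conj(2) + 1*(5)*conj(-2) + 2*(-1)*conj(1) + 2*(3)*conj(-1) + 3*(-1)*conj(0) + 3*(-1)*conj(0)]
      = (1/12)[(18) + (-10) + (-2) + (-6) + (0) + (0)] = 0/12 = 0
  <chi_rho, chi_6> = (1/12)[1*(9)*conj(2) + 1*(5)*conj(2) + 2*(-1)*conj(-1) + 2*(3)*conj(-1) + 3*(-1)*conj(0) + 3*(-1)*conj(0)]
      = (1/12)[(18) + (10) + (2) + (-6) + (0) + (0)] = 24/12 = 2
Dimension check: dim(rho) = sum (mult * dim) = 1*1 + 2*1 + 1*1 + 1*1 + 0*2 + 2*2 = 9 = chi_rho(e) = 9.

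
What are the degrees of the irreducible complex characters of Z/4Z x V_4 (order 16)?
Dimensions: 1, 1, 1, 1, 1, 1, 1, 1, 1, 1, 1, 1, 1, 1, 1, 1

Reasoning: There are 16 irreducibles (= number of conjugacy classes). Their dimensions d_i satisfy sum d_i^2 = |G| = 16: 1 + 1 + 1 + 1 + 1 + 1 + 1 + 1 + 1 + 1 + 1 + 1 + 1 + 1 + 1 + 1 = 16. (For the product with Z/4Z: each of the 4 1-dim characters of Z/4Z tensors with each irrep of V_4, giving 4 copies of each V_4-dimension.)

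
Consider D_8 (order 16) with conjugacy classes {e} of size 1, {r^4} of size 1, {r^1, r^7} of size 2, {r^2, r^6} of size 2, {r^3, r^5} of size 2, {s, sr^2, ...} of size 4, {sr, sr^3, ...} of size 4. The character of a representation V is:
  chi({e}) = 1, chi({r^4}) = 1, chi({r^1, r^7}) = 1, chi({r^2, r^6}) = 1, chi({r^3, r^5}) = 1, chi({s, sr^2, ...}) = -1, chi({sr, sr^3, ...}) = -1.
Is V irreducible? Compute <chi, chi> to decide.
Irreducible: <chi, chi> = 1.

Justification: <chi, chi> = (1/|G|) sum_C |C| * |chi(C)|^2 = (1/16)[1*|1|^2 + 1*|1|^2 + 2*|1|^2 + 2*|1|^2 + 2*|1|^2 + 4*|-1|^2 + 4*|-1|^2]
  = (1/16)[(1) + (1) + (2) + (2) + (2) + (4) + (4)] = 16/16 = 1.
A character is irreducible iff <chi, chi> = 1, so this representation is irreducible.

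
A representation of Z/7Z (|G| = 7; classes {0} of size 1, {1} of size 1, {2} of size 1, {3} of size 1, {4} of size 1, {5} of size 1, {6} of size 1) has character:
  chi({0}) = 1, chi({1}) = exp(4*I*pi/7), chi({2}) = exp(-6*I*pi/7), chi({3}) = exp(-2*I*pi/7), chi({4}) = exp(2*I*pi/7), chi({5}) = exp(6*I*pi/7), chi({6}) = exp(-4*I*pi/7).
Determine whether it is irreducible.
Irreducible: <chi, chi> = 1.

Why: <chi, chi> = (1/|G|) sum_C |C| * |chi(C)|^2 = (1/7)[1*|1|^2 + 1*|exp(4*I*pi/7)|^2 + 1*|exp(-6*I*pi/7)|^2 + 1*|exp(-2*I*pi/7)|^2 + 1*|exp(2*I*pi/7)|^2 + 1*|exp(6*I*pi/7)|^2 + 1*|exp(-4*I*pi/7)|^2]
  = (1/7)[(1) + (1) + (1) + (1) + (1) + (1) + (1)] = 7/7 = 1.
(Exp terms are combined using exp(i*s)*conj(exp(i*t)) = exp(i*(s-t)), and sums of them are collapsed using the identity that for every m > 1 the m distinct m-th roots of unity sum to 0, e.g. 1 + exp(2*I*pi/3) + exp(-2*I*pi/3) = 0.)
A character is irreducible iff <chi, chi> = 1, so this representation is irreducible.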